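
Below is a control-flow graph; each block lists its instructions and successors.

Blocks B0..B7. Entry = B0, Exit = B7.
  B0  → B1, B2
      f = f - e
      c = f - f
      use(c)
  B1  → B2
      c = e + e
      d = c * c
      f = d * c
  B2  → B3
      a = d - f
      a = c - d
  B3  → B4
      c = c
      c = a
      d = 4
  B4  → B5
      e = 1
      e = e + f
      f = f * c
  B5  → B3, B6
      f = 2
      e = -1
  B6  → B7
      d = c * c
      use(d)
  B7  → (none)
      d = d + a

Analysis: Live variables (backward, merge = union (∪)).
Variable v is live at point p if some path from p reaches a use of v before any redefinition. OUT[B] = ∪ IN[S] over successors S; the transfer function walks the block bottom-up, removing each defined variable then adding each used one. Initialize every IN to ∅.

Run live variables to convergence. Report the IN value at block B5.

Converged values:
  B0: | IN={d, e, f} | OUT={c, d, e, f}
  B1: | IN={e} | OUT={c, d, f}
  B2: | IN={c, d, f} | OUT={a, c, f}
  B3: | IN={a, c, f} | OUT={a, c, f}
  B4: | IN={a, c, f} | OUT={a, c}
  B5: | IN={a, c} | OUT={a, c, f}
  B6: | IN={a, c} | OUT={a, d}
  B7: | IN={a, d} | OUT={}

Merge at B5: OUT[B5] = IN[B3] ⊔ IN[B6] = {a, c, f}
Applying B5's transfer function to that OUT value gives IN[B5] (row B5 above).

Answer: {a, c}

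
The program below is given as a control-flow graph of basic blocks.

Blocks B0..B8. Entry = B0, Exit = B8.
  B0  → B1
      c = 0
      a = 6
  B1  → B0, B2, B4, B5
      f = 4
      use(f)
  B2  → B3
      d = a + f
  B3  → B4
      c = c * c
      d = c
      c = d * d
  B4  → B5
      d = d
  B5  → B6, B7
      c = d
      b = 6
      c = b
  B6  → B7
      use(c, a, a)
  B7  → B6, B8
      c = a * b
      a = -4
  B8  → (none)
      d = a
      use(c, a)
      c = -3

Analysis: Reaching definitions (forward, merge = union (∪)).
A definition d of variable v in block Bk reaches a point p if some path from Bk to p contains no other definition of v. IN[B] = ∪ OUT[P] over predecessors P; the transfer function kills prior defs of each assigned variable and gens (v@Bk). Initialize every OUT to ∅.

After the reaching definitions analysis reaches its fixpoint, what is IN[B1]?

Answer: {a@B0, c@B0, f@B1}

Derivation:
Converged values:
  B0:   IN={a@B0, c@B0, f@B1}   OUT={a@B0, c@B0, f@B1}
  B1:   IN={a@B0, c@B0, f@B1}   OUT={a@B0, c@B0, f@B1}
  B2:   IN={a@B0, c@B0, f@B1}   OUT={a@B0, c@B0, d@B2, f@B1}
  B3:   IN={a@B0, c@B0, d@B2, f@B1}   OUT={a@B0, c@B3, d@B3, f@B1}
  B4:   IN={a@B0, c@B0, c@B3, d@B3, f@B1}   OUT={a@B0, c@B0, c@B3, d@B4, f@B1}
  B5:   IN={a@B0, c@B0, c@B3, d@B4, f@B1}   OUT={a@B0, b@B5, c@B5, d@B4, f@B1}
  B6:   IN={a@B0, a@B7, b@B5, c@B5, c@B7, d@B4, f@B1}   OUT={a@B0, a@B7, b@B5, c@B5, c@B7, d@B4, f@B1}
  B7:   IN={a@B0, a@B7, b@B5, c@B5, c@B7, d@B4, f@B1}   OUT={a@B7, b@B5, c@B7, d@B4, f@B1}
  B8:   IN={a@B7, b@B5, c@B7, d@B4, f@B1}   OUT={a@B7, b@B5, c@B8, d@B8, f@B1}

Merge at B1: IN[B1] = OUT[B0] = {a@B0, c@B0, f@B1}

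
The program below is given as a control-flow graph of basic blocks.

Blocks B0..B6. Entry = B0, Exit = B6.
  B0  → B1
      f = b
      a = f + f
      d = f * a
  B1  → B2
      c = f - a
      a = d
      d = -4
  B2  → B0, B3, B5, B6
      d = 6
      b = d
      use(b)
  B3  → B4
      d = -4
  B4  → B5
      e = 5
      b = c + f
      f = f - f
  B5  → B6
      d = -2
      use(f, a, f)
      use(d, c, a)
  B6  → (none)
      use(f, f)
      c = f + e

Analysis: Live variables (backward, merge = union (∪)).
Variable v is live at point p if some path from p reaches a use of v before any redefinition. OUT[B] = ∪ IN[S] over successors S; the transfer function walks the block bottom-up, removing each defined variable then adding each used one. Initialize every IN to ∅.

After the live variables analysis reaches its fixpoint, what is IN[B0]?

Converged values:
  B0:   IN={b, e}   OUT={a, d, e, f}
  B1:   IN={a, d, e, f}   OUT={a, c, e, f}
  B2:   IN={a, c, e, f}   OUT={a, b, c, e, f}
  B3:   IN={a, c, f}   OUT={a, c, f}
  B4:   IN={a, c, f}   OUT={a, c, e, f}
  B5:   IN={a, c, e, f}   OUT={e, f}
  B6:   IN={e, f}   OUT={}

Merge at B0: OUT[B0] = IN[B1] = {a, d, e, f}
Applying B0's transfer function to that OUT value gives IN[B0] (row B0 above).

Answer: {b, e}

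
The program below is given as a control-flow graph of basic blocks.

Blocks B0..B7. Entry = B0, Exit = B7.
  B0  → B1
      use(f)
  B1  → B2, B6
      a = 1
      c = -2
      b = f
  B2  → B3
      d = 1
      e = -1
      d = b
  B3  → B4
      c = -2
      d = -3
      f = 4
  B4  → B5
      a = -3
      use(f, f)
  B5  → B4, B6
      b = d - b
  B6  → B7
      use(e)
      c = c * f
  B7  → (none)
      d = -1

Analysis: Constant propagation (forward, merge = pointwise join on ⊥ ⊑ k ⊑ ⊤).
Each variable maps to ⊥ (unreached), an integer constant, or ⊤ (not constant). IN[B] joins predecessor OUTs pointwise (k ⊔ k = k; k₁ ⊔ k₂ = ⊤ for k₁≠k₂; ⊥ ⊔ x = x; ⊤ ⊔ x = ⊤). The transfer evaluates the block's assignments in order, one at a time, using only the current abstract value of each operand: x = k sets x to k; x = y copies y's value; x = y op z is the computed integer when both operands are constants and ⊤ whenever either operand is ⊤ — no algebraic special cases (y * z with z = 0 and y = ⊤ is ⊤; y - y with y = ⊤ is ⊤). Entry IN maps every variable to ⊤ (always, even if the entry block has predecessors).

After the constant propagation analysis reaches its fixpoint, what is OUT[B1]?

Converged values:
  B0: | IN=(all ⊤) | OUT=(all ⊤)
  B1: | IN=(all ⊤) | OUT={a:1, c:-2; rest ⊤}
  B2: | IN={a:1, c:-2; rest ⊤} | OUT={a:1, c:-2, e:-1; rest ⊤}
  B3: | IN={a:1, c:-2, e:-1; rest ⊤} | OUT={a:1, c:-2, d:-3, e:-1, f:4; rest ⊤}
  B4: | IN={c:-2, d:-3, e:-1, f:4; rest ⊤} | OUT={a:-3, c:-2, d:-3, e:-1, f:4; rest ⊤}
  B5: | IN={a:-3, c:-2, d:-3, e:-1, f:4; rest ⊤} | OUT={a:-3, c:-2, d:-3, e:-1, f:4; rest ⊤}
  B6: | IN={c:-2; rest ⊤} | OUT=(all ⊤)
  B7: | IN=(all ⊤) | OUT={d:-1; rest ⊤}

Merge at B1: IN[B1] = OUT[B0] = {a: ⊤, b: ⊤, c: ⊤, d: ⊤, e: ⊤, f: ⊤}
Applying B1's transfer function to that IN value gives OUT[B1] (row B1 above).

Answer: {a: 1, b: ⊤, c: -2, d: ⊤, e: ⊤, f: ⊤}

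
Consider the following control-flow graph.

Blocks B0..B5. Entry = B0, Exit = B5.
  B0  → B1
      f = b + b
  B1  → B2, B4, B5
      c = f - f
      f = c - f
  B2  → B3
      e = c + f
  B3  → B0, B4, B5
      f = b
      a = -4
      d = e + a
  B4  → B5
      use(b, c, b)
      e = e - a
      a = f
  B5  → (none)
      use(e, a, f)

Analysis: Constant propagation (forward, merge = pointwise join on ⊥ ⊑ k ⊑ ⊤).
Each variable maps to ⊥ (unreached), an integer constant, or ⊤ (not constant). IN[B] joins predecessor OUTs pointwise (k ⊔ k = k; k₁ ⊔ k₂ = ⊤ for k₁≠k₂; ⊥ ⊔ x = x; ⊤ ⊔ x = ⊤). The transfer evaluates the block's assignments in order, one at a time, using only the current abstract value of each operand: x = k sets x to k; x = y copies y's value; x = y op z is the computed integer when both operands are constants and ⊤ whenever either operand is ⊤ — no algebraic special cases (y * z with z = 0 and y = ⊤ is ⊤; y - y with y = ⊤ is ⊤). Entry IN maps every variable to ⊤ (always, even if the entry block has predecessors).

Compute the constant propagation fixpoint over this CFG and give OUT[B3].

Answer: {a: -4, b: ⊤, c: ⊤, d: ⊤, e: ⊤, f: ⊤}

Derivation:
Fixpoint table:
  B0:   IN=(all ⊤)   OUT=(all ⊤)
  B1:   IN=(all ⊤)   OUT=(all ⊤)
  B2:   IN=(all ⊤)   OUT=(all ⊤)
  B3:   IN=(all ⊤)   OUT={a:-4; rest ⊤}
  B4:   IN=(all ⊤)   OUT=(all ⊤)
  B5:   IN=(all ⊤)   OUT=(all ⊤)

Merge at B3: IN[B3] = OUT[B2] = {a: ⊤, b: ⊤, c: ⊤, d: ⊤, e: ⊤, f: ⊤}
Applying B3's transfer function to that IN value gives OUT[B3] (row B3 above).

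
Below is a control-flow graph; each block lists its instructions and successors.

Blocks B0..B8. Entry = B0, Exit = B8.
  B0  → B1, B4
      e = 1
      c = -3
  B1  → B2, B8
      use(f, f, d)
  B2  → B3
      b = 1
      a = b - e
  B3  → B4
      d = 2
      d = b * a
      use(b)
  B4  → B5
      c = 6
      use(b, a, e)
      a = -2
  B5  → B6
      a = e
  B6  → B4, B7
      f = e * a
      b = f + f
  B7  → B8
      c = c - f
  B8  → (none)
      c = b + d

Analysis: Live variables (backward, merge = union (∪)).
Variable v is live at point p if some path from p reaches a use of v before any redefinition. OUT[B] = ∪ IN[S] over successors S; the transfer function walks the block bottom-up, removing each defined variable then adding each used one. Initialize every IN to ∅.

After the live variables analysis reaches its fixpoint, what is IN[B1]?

Per-block solution:
  B0: | IN={a, b, d, f} | OUT={a, b, d, e, f}
  B1: | IN={b, d, e, f} | OUT={b, d, e}
  B2: | IN={e} | OUT={a, b, e}
  B3: | IN={a, b, e} | OUT={a, b, d, e}
  B4: | IN={a, b, d, e} | OUT={c, d, e}
  B5: | IN={c, d, e} | OUT={a, c, d, e}
  B6: | IN={a, c, d, e} | OUT={a, b, c, d, e, f}
  B7: | IN={b, c, d, f} | OUT={b, d}
  B8: | IN={b, d} | OUT={}

Merge at B1: OUT[B1] = IN[B2] ⊔ IN[B8] = {b, d, e}
Applying B1's transfer function to that OUT value gives IN[B1] (row B1 above).

Answer: {b, d, e, f}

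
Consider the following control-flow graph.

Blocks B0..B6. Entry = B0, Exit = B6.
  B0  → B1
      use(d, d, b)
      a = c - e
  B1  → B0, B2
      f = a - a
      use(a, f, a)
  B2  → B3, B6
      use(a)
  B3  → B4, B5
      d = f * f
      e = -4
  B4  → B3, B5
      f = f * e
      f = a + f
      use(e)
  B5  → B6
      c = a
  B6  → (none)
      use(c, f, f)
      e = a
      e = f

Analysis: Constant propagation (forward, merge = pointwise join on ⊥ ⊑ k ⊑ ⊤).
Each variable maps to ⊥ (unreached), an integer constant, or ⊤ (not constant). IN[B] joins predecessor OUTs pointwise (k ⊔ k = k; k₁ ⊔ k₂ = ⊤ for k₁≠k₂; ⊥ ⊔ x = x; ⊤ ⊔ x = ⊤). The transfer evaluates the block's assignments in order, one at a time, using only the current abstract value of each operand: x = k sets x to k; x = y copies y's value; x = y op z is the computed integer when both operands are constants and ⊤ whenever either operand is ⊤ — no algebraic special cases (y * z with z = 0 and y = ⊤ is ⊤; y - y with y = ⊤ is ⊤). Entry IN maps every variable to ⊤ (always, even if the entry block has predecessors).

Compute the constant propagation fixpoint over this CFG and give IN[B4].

Answer: {a: ⊤, b: ⊤, c: ⊤, d: ⊤, e: -4, f: ⊤}

Working:
Per-block solution:
  B0:  IN=(all ⊤)  OUT=(all ⊤)
  B1:  IN=(all ⊤)  OUT=(all ⊤)
  B2:  IN=(all ⊤)  OUT=(all ⊤)
  B3:  IN=(all ⊤)  OUT={e:-4; rest ⊤}
  B4:  IN={e:-4; rest ⊤}  OUT={e:-4; rest ⊤}
  B5:  IN={e:-4; rest ⊤}  OUT={e:-4; rest ⊤}
  B6:  IN=(all ⊤)  OUT=(all ⊤)

Merge at B4: IN[B4] = OUT[B3] = {a: ⊤, b: ⊤, c: ⊤, d: ⊤, e: -4, f: ⊤}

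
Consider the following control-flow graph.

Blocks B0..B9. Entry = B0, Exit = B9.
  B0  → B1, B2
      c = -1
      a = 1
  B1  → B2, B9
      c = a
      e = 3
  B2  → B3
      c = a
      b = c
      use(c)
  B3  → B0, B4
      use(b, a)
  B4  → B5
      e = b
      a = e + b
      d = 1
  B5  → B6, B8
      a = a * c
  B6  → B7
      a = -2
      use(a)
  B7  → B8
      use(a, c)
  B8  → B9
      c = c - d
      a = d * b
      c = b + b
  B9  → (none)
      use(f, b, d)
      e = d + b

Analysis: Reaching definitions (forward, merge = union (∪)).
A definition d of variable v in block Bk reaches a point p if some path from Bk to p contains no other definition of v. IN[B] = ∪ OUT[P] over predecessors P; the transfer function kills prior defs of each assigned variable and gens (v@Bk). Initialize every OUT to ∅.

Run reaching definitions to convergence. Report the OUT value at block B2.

Answer: {a@B0, b@B2, c@B2, e@B1}

Trace:
Fixpoint table:
  B0:  IN={a@B0, b@B2, c@B2, e@B1}  OUT={a@B0, b@B2, c@B0, e@B1}
  B1:  IN={a@B0, b@B2, c@B0, e@B1}  OUT={a@B0, b@B2, c@B1, e@B1}
  B2:  IN={a@B0, b@B2, c@B0, c@B1, e@B1}  OUT={a@B0, b@B2, c@B2, e@B1}
  B3:  IN={a@B0, b@B2, c@B2, e@B1}  OUT={a@B0, b@B2, c@B2, e@B1}
  B4:  IN={a@B0, b@B2, c@B2, e@B1}  OUT={a@B4, b@B2, c@B2, d@B4, e@B4}
  B5:  IN={a@B4, b@B2, c@B2, d@B4, e@B4}  OUT={a@B5, b@B2, c@B2, d@B4, e@B4}
  B6:  IN={a@B5, b@B2, c@B2, d@B4, e@B4}  OUT={a@B6, b@B2, c@B2, d@B4, e@B4}
  B7:  IN={a@B6, b@B2, c@B2, d@B4, e@B4}  OUT={a@B6, b@B2, c@B2, d@B4, e@B4}
  B8:  IN={a@B5, a@B6, b@B2, c@B2, d@B4, e@B4}  OUT={a@B8, b@B2, c@B8, d@B4, e@B4}
  B9:  IN={a@B0, a@B8, b@B2, c@B1, c@B8, d@B4, e@B1, e@B4}  OUT={a@B0, a@B8, b@B2, c@B1, c@B8, d@B4, e@B9}

Merge at B2: IN[B2] = OUT[B0] ⊔ OUT[B1] = {a@B0, b@B2, c@B0, c@B1, e@B1}
Applying B2's transfer function to that IN value gives OUT[B2] (row B2 above).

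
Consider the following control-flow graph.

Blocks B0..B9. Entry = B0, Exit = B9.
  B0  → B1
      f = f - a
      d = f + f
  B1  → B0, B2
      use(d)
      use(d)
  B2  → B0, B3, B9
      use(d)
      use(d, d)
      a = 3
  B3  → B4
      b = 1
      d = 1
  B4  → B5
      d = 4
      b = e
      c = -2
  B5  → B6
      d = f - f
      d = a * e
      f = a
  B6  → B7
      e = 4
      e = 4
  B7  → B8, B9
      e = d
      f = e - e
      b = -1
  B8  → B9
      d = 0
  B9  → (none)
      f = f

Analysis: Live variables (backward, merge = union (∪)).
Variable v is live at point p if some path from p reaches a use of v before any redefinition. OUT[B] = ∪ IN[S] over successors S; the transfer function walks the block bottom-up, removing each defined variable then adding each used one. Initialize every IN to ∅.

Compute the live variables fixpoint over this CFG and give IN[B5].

Fixpoint table:
  B0:  IN={a, e, f}  OUT={a, d, e, f}
  B1:  IN={a, d, e, f}  OUT={a, d, e, f}
  B2:  IN={d, e, f}  OUT={a, e, f}
  B3:  IN={a, e, f}  OUT={a, e, f}
  B4:  IN={a, e, f}  OUT={a, e, f}
  B5:  IN={a, e, f}  OUT={d}
  B6:  IN={d}  OUT={d}
  B7:  IN={d}  OUT={f}
  B8:  IN={f}  OUT={f}
  B9:  IN={f}  OUT={}

Merge at B5: OUT[B5] = IN[B6] = {d}
Applying B5's transfer function to that OUT value gives IN[B5] (row B5 above).

Answer: {a, e, f}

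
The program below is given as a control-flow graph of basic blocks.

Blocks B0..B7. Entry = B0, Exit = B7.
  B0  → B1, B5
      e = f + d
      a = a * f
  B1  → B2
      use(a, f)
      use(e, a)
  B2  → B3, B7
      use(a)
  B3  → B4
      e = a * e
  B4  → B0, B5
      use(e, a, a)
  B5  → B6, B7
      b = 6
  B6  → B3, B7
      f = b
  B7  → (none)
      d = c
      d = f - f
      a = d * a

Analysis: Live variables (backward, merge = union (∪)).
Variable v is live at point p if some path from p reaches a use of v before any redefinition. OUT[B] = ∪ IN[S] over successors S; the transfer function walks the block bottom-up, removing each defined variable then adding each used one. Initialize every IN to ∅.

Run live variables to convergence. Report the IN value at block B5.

Per-block solution:
  B0:   IN={a, c, d, f}   OUT={a, c, d, e, f}
  B1:   IN={a, c, d, e, f}   OUT={a, c, d, e, f}
  B2:   IN={a, c, d, e, f}   OUT={a, c, d, e, f}
  B3:   IN={a, c, d, e, f}   OUT={a, c, d, e, f}
  B4:   IN={a, c, d, e, f}   OUT={a, c, d, e, f}
  B5:   IN={a, c, d, e, f}   OUT={a, b, c, d, e, f}
  B6:   IN={a, b, c, d, e}   OUT={a, c, d, e, f}
  B7:   IN={a, c, f}   OUT={}

Merge at B5: OUT[B5] = IN[B6] ⊔ IN[B7] = {a, b, c, d, e, f}
Applying B5's transfer function to that OUT value gives IN[B5] (row B5 above).

Answer: {a, c, d, e, f}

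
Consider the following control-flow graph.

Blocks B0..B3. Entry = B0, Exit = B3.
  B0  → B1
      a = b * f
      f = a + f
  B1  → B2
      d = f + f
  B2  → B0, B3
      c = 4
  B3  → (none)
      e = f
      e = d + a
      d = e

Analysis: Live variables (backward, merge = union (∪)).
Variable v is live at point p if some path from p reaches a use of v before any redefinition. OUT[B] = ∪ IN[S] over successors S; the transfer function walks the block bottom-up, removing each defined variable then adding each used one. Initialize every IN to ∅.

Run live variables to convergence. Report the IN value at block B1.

Fixpoint table:
  B0: | IN={b, f} | OUT={a, b, f}
  B1: | IN={a, b, f} | OUT={a, b, d, f}
  B2: | IN={a, b, d, f} | OUT={a, b, d, f}
  B3: | IN={a, d, f} | OUT={}

Merge at B1: OUT[B1] = IN[B2] = {a, b, d, f}
Applying B1's transfer function to that OUT value gives IN[B1] (row B1 above).

Answer: {a, b, f}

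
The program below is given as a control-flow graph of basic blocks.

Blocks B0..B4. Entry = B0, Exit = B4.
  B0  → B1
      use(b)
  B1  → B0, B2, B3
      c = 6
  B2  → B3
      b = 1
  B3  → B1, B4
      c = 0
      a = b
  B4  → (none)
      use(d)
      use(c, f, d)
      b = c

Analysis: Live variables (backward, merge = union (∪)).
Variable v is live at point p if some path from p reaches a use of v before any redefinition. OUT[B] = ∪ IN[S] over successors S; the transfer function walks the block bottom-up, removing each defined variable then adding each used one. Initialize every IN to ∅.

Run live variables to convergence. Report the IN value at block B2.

Per-block solution:
  B0:  IN={b, d, f}  OUT={b, d, f}
  B1:  IN={b, d, f}  OUT={b, d, f}
  B2:  IN={d, f}  OUT={b, d, f}
  B3:  IN={b, d, f}  OUT={b, c, d, f}
  B4:  IN={c, d, f}  OUT={}

Merge at B2: OUT[B2] = IN[B3] = {b, d, f}
Applying B2's transfer function to that OUT value gives IN[B2] (row B2 above).

Answer: {d, f}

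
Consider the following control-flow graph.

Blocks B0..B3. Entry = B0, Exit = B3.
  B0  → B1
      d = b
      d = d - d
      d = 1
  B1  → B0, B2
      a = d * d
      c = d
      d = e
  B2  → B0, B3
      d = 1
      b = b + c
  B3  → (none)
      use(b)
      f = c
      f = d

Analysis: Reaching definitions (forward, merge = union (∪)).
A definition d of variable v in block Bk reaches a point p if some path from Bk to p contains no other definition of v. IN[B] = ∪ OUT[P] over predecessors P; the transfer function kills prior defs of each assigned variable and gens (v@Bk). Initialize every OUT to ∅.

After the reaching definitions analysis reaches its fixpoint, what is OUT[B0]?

Per-block solution:
  B0:   IN={a@B1, b@B2, c@B1, d@B1, d@B2}   OUT={a@B1, b@B2, c@B1, d@B0}
  B1:   IN={a@B1, b@B2, c@B1, d@B0}   OUT={a@B1, b@B2, c@B1, d@B1}
  B2:   IN={a@B1, b@B2, c@B1, d@B1}   OUT={a@B1, b@B2, c@B1, d@B2}
  B3:   IN={a@B1, b@B2, c@B1, d@B2}   OUT={a@B1, b@B2, c@B1, d@B2, f@B3}

Merge at B0 (entry node, so the boundary value {} is joined with the incoming edge(s)): IN[B0] = {} ⊔ OUT[B1] ⊔ OUT[B2] = {a@B1, b@B2, c@B1, d@B1, d@B2}
Applying B0's transfer function to that IN value gives OUT[B0] (row B0 above).

Answer: {a@B1, b@B2, c@B1, d@B0}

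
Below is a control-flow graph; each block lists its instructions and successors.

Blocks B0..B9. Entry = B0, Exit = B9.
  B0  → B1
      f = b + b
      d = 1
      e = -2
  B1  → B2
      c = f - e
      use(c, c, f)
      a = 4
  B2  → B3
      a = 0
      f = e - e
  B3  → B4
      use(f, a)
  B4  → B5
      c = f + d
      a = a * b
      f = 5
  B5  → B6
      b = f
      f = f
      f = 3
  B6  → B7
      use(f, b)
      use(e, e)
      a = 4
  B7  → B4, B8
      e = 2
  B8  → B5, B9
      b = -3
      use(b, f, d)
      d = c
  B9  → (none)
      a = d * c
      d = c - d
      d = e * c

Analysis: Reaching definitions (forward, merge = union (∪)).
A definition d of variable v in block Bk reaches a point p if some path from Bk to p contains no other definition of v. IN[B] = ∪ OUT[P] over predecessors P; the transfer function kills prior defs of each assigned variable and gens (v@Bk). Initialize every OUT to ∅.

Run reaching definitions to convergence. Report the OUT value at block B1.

Fixpoint table:
  B0: | IN={} | OUT={d@B0, e@B0, f@B0}
  B1: | IN={d@B0, e@B0, f@B0} | OUT={a@B1, c@B1, d@B0, e@B0, f@B0}
  B2: | IN={a@B1, c@B1, d@B0, e@B0, f@B0} | OUT={a@B2, c@B1, d@B0, e@B0, f@B2}
  B3: | IN={a@B2, c@B1, d@B0, e@B0, f@B2} | OUT={a@B2, c@B1, d@B0, e@B0, f@B2}
  B4: | IN={a@B2, a@B6, b@B5, c@B1, c@B4, d@B0, d@B8, e@B0, e@B7, f@B2, f@B5} | OUT={a@B4, b@B5, c@B4, d@B0, d@B8, e@B0, e@B7, f@B4}
  B5: | IN={a@B4, a@B6, b@B5, b@B8, c@B4, d@B0, d@B8, e@B0, e@B7, f@B4, f@B5} | OUT={a@B4, a@B6, b@B5, c@B4, d@B0, d@B8, e@B0, e@B7, f@B5}
  B6: | IN={a@B4, a@B6, b@B5, c@B4, d@B0, d@B8, e@B0, e@B7, f@B5} | OUT={a@B6, b@B5, c@B4, d@B0, d@B8, e@B0, e@B7, f@B5}
  B7: | IN={a@B6, b@B5, c@B4, d@B0, d@B8, e@B0, e@B7, f@B5} | OUT={a@B6, b@B5, c@B4, d@B0, d@B8, e@B7, f@B5}
  B8: | IN={a@B6, b@B5, c@B4, d@B0, d@B8, e@B7, f@B5} | OUT={a@B6, b@B8, c@B4, d@B8, e@B7, f@B5}
  B9: | IN={a@B6, b@B8, c@B4, d@B8, e@B7, f@B5} | OUT={a@B9, b@B8, c@B4, d@B9, e@B7, f@B5}

Merge at B1: IN[B1] = OUT[B0] = {d@B0, e@B0, f@B0}
Applying B1's transfer function to that IN value gives OUT[B1] (row B1 above).

Answer: {a@B1, c@B1, d@B0, e@B0, f@B0}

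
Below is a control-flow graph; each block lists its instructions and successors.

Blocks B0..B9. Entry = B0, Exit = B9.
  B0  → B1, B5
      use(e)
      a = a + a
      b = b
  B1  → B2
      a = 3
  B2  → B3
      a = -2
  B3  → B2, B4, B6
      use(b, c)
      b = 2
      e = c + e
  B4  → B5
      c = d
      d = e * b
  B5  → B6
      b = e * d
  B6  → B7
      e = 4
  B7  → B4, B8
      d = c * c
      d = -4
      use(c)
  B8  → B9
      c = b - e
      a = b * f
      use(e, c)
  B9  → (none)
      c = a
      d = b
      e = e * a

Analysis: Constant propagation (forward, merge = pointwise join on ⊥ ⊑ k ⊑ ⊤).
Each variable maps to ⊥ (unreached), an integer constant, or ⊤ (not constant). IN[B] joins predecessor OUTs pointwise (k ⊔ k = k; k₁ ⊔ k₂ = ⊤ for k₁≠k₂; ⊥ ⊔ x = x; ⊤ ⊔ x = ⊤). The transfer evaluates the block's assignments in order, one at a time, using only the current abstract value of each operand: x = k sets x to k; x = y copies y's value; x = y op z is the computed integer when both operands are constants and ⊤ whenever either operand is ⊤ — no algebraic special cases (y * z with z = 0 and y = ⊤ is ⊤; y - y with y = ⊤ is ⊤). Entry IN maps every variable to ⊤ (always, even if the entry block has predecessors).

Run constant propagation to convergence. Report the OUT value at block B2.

Answer: {a: -2, b: ⊤, c: ⊤, d: ⊤, e: ⊤, f: ⊤}

Trace:
Per-block solution:
  B0: | IN=(all ⊤) | OUT=(all ⊤)
  B1: | IN=(all ⊤) | OUT={a:3; rest ⊤}
  B2: | IN=(all ⊤) | OUT={a:-2; rest ⊤}
  B3: | IN={a:-2; rest ⊤} | OUT={a:-2, b:2; rest ⊤}
  B4: | IN=(all ⊤) | OUT=(all ⊤)
  B5: | IN=(all ⊤) | OUT=(all ⊤)
  B6: | IN=(all ⊤) | OUT={e:4; rest ⊤}
  B7: | IN={e:4; rest ⊤} | OUT={d:-4, e:4; rest ⊤}
  B8: | IN={d:-4, e:4; rest ⊤} | OUT={d:-4, e:4; rest ⊤}
  B9: | IN={d:-4, e:4; rest ⊤} | OUT=(all ⊤)

Merge at B2: IN[B2] = OUT[B1] ⊔ OUT[B3] = {a: ⊤, b: ⊤, c: ⊤, d: ⊤, e: ⊤, f: ⊤}
Applying B2's transfer function to that IN value gives OUT[B2] (row B2 above).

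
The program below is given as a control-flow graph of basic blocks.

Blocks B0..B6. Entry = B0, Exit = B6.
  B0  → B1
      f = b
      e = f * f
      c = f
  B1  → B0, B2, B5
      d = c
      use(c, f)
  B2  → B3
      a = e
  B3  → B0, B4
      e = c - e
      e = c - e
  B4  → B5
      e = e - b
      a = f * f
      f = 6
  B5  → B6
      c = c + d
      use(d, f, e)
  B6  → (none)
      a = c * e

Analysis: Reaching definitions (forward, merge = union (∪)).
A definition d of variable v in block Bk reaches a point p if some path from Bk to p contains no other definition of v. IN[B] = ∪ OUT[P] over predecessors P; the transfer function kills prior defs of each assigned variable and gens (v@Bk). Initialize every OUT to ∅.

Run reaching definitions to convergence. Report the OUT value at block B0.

Answer: {a@B2, c@B0, d@B1, e@B0, f@B0}

Derivation:
Per-block solution:
  B0:  IN={a@B2, c@B0, d@B1, e@B0, e@B3, f@B0}  OUT={a@B2, c@B0, d@B1, e@B0, f@B0}
  B1:  IN={a@B2, c@B0, d@B1, e@B0, f@B0}  OUT={a@B2, c@B0, d@B1, e@B0, f@B0}
  B2:  IN={a@B2, c@B0, d@B1, e@B0, f@B0}  OUT={a@B2, c@B0, d@B1, e@B0, f@B0}
  B3:  IN={a@B2, c@B0, d@B1, e@B0, f@B0}  OUT={a@B2, c@B0, d@B1, e@B3, f@B0}
  B4:  IN={a@B2, c@B0, d@B1, e@B3, f@B0}  OUT={a@B4, c@B0, d@B1, e@B4, f@B4}
  B5:  IN={a@B2, a@B4, c@B0, d@B1, e@B0, e@B4, f@B0, f@B4}  OUT={a@B2, a@B4, c@B5, d@B1, e@B0, e@B4, f@B0, f@B4}
  B6:  IN={a@B2, a@B4, c@B5, d@B1, e@B0, e@B4, f@B0, f@B4}  OUT={a@B6, c@B5, d@B1, e@B0, e@B4, f@B0, f@B4}

Merge at B0 (entry node, so the boundary value {} is joined with the incoming edge(s)): IN[B0] = {} ⊔ OUT[B1] ⊔ OUT[B3] = {a@B2, c@B0, d@B1, e@B0, e@B3, f@B0}
Applying B0's transfer function to that IN value gives OUT[B0] (row B0 above).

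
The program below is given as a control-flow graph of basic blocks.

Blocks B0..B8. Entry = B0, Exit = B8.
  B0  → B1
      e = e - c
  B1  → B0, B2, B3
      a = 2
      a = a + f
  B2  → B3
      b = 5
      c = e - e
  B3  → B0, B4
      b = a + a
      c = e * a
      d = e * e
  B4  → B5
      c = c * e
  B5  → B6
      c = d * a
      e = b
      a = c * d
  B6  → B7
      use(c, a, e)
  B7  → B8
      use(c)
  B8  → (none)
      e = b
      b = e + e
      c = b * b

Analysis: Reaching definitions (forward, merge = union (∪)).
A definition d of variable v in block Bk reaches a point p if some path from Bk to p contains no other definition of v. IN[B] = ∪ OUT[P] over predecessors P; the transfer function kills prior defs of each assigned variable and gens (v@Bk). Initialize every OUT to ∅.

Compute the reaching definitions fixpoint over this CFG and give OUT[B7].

Answer: {a@B5, b@B3, c@B5, d@B3, e@B5}

Derivation:
Per-block solution:
  B0:  IN={a@B1, b@B3, c@B3, d@B3, e@B0}  OUT={a@B1, b@B3, c@B3, d@B3, e@B0}
  B1:  IN={a@B1, b@B3, c@B3, d@B3, e@B0}  OUT={a@B1, b@B3, c@B3, d@B3, e@B0}
  B2:  IN={a@B1, b@B3, c@B3, d@B3, e@B0}  OUT={a@B1, b@B2, c@B2, d@B3, e@B0}
  B3:  IN={a@B1, b@B2, b@B3, c@B2, c@B3, d@B3, e@B0}  OUT={a@B1, b@B3, c@B3, d@B3, e@B0}
  B4:  IN={a@B1, b@B3, c@B3, d@B3, e@B0}  OUT={a@B1, b@B3, c@B4, d@B3, e@B0}
  B5:  IN={a@B1, b@B3, c@B4, d@B3, e@B0}  OUT={a@B5, b@B3, c@B5, d@B3, e@B5}
  B6:  IN={a@B5, b@B3, c@B5, d@B3, e@B5}  OUT={a@B5, b@B3, c@B5, d@B3, e@B5}
  B7:  IN={a@B5, b@B3, c@B5, d@B3, e@B5}  OUT={a@B5, b@B3, c@B5, d@B3, e@B5}
  B8:  IN={a@B5, b@B3, c@B5, d@B3, e@B5}  OUT={a@B5, b@B8, c@B8, d@B3, e@B8}

Merge at B7: IN[B7] = OUT[B6] = {a@B5, b@B3, c@B5, d@B3, e@B5}
Applying B7's transfer function to that IN value gives OUT[B7] (row B7 above).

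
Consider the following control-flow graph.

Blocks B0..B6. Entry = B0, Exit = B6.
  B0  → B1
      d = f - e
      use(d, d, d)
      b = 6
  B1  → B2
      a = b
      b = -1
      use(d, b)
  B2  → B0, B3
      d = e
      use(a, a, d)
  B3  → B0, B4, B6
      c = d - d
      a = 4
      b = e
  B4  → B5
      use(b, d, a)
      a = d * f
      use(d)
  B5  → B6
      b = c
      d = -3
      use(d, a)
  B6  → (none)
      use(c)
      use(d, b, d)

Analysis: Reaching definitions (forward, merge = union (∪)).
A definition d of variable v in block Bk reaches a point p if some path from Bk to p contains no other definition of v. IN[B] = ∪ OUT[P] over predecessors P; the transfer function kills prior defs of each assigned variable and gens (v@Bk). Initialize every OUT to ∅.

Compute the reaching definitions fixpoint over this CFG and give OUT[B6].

Fixpoint table:
  B0: | IN={a@B1, a@B3, b@B1, b@B3, c@B3, d@B2} | OUT={a@B1, a@B3, b@B0, c@B3, d@B0}
  B1: | IN={a@B1, a@B3, b@B0, c@B3, d@B0} | OUT={a@B1, b@B1, c@B3, d@B0}
  B2: | IN={a@B1, b@B1, c@B3, d@B0} | OUT={a@B1, b@B1, c@B3, d@B2}
  B3: | IN={a@B1, b@B1, c@B3, d@B2} | OUT={a@B3, b@B3, c@B3, d@B2}
  B4: | IN={a@B3, b@B3, c@B3, d@B2} | OUT={a@B4, b@B3, c@B3, d@B2}
  B5: | IN={a@B4, b@B3, c@B3, d@B2} | OUT={a@B4, b@B5, c@B3, d@B5}
  B6: | IN={a@B3, a@B4, b@B3, b@B5, c@B3, d@B2, d@B5} | OUT={a@B3, a@B4, b@B3, b@B5, c@B3, d@B2, d@B5}

Merge at B6: IN[B6] = OUT[B3] ⊔ OUT[B5] = {a@B3, a@B4, b@B3, b@B5, c@B3, d@B2, d@B5}
Applying B6's transfer function to that IN value gives OUT[B6] (row B6 above).

Answer: {a@B3, a@B4, b@B3, b@B5, c@B3, d@B2, d@B5}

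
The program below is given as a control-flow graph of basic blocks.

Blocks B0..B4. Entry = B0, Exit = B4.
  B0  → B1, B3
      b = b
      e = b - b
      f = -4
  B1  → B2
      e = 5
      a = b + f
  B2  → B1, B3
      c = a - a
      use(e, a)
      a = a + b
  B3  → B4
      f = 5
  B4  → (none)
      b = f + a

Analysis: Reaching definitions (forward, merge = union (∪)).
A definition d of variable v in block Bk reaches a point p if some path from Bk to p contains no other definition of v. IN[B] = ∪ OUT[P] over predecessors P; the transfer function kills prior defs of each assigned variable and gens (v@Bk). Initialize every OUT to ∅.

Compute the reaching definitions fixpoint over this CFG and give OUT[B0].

Per-block solution:
  B0:   IN={}   OUT={b@B0, e@B0, f@B0}
  B1:   IN={a@B2, b@B0, c@B2, e@B0, e@B1, f@B0}   OUT={a@B1, b@B0, c@B2, e@B1, f@B0}
  B2:   IN={a@B1, b@B0, c@B2, e@B1, f@B0}   OUT={a@B2, b@B0, c@B2, e@B1, f@B0}
  B3:   IN={a@B2, b@B0, c@B2, e@B0, e@B1, f@B0}   OUT={a@B2, b@B0, c@B2, e@B0, e@B1, f@B3}
  B4:   IN={a@B2, b@B0, c@B2, e@B0, e@B1, f@B3}   OUT={a@B2, b@B4, c@B2, e@B0, e@B1, f@B3}

B0 is the boundary node: IN[B0] = {}
Applying B0's transfer function to that IN value gives OUT[B0] (row B0 above).

Answer: {b@B0, e@B0, f@B0}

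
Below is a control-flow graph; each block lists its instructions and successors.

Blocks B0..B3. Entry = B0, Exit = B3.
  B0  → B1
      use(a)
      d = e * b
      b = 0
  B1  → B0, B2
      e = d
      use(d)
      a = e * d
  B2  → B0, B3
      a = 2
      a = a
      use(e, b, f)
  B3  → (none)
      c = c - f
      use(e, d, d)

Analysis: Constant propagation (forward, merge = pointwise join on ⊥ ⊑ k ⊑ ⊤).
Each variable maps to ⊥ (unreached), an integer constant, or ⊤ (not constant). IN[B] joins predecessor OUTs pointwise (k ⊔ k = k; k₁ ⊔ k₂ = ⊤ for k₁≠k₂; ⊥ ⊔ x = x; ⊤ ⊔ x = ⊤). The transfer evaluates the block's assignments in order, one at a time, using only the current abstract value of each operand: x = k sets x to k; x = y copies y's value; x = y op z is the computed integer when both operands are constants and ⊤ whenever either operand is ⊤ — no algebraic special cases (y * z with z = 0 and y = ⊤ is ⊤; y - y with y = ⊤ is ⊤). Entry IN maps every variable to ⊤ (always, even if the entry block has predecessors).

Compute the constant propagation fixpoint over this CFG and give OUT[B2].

Answer: {a: 2, b: 0, c: ⊤, d: ⊤, e: ⊤, f: ⊤}

Derivation:
Fixpoint table:
  B0: | IN=(all ⊤) | OUT={b:0; rest ⊤}
  B1: | IN={b:0; rest ⊤} | OUT={b:0; rest ⊤}
  B2: | IN={b:0; rest ⊤} | OUT={a:2, b:0; rest ⊤}
  B3: | IN={a:2, b:0; rest ⊤} | OUT={a:2, b:0; rest ⊤}

Merge at B2: IN[B2] = OUT[B1] = {a: ⊤, b: 0, c: ⊤, d: ⊤, e: ⊤, f: ⊤}
Applying B2's transfer function to that IN value gives OUT[B2] (row B2 above).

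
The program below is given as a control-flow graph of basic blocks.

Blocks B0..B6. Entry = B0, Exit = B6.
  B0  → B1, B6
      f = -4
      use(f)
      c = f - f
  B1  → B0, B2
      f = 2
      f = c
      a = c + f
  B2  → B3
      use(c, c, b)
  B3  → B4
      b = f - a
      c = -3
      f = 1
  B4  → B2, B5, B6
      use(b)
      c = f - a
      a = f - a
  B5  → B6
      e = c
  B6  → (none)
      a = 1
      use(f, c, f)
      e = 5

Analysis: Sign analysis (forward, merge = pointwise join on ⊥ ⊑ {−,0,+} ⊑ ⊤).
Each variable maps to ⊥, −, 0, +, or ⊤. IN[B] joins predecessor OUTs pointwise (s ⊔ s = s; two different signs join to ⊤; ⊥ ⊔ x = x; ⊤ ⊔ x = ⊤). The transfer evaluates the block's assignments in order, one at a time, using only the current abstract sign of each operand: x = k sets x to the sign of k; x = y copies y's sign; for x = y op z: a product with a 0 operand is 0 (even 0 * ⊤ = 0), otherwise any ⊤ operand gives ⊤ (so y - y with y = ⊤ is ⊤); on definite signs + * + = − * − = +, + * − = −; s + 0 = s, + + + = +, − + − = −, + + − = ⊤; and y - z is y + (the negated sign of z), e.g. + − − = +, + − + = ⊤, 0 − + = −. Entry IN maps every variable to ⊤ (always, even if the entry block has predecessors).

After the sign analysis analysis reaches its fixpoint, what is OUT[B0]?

Per-block solution:
  B0: | IN=(all ⊤) | OUT={f:-; rest ⊤}
  B1: | IN={f:-; rest ⊤} | OUT=(all ⊤)
  B2: | IN=(all ⊤) | OUT=(all ⊤)
  B3: | IN=(all ⊤) | OUT={c:-, f:+; rest ⊤}
  B4: | IN={c:-, f:+; rest ⊤} | OUT={f:+; rest ⊤}
  B5: | IN={f:+; rest ⊤} | OUT={f:+; rest ⊤}
  B6: | IN=(all ⊤) | OUT={a:+, e:+; rest ⊤}

Merge at B0 (entry node, so the boundary value (all ⊤) is joined with the incoming edge(s)): IN[B0] = (all ⊤) ⊔ OUT[B1] = {a: ⊤, b: ⊤, c: ⊤, d: ⊤, e: ⊤, f: ⊤}
Applying B0's transfer function to that IN value gives OUT[B0] (row B0 above).

Answer: {a: ⊤, b: ⊤, c: ⊤, d: ⊤, e: ⊤, f: -}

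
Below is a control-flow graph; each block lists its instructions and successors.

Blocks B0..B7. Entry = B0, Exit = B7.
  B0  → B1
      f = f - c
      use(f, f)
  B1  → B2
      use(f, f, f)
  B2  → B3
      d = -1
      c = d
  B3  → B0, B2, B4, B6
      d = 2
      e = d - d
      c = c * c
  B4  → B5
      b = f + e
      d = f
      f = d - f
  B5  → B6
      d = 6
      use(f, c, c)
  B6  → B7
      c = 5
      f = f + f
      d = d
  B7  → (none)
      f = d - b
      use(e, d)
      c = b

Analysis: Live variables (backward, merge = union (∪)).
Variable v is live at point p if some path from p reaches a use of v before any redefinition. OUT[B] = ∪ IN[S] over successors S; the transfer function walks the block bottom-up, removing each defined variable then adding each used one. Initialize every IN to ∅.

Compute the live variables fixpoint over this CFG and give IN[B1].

Per-block solution:
  B0: | IN={b, c, f} | OUT={b, f}
  B1: | IN={b, f} | OUT={b, f}
  B2: | IN={b, f} | OUT={b, c, f}
  B3: | IN={b, c, f} | OUT={b, c, d, e, f}
  B4: | IN={c, e, f} | OUT={b, c, e, f}
  B5: | IN={b, c, e, f} | OUT={b, d, e, f}
  B6: | IN={b, d, e, f} | OUT={b, d, e}
  B7: | IN={b, d, e} | OUT={}

Merge at B1: OUT[B1] = IN[B2] = {b, f}
Applying B1's transfer function to that OUT value gives IN[B1] (row B1 above).

Answer: {b, f}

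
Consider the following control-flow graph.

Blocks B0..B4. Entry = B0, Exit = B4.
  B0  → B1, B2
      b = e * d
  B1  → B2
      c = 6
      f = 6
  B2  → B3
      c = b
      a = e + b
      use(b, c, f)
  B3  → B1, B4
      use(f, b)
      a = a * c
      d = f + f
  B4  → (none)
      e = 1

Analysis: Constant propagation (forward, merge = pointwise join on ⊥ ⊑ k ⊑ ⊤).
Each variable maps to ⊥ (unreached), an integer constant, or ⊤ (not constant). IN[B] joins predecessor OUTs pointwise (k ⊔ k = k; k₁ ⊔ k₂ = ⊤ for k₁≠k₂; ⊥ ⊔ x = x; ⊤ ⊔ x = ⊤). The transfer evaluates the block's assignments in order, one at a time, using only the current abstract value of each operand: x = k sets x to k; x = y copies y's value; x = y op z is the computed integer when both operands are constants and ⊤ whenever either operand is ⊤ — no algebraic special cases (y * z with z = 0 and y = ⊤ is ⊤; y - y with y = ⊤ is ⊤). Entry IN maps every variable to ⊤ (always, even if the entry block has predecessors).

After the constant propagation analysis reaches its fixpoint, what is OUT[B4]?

Fixpoint table:
  B0:   IN=(all ⊤)   OUT=(all ⊤)
  B1:   IN=(all ⊤)   OUT={c:6, f:6; rest ⊤}
  B2:   IN=(all ⊤)   OUT=(all ⊤)
  B3:   IN=(all ⊤)   OUT=(all ⊤)
  B4:   IN=(all ⊤)   OUT={e:1; rest ⊤}

Merge at B4: IN[B4] = OUT[B3] = {a: ⊤, b: ⊤, c: ⊤, d: ⊤, e: ⊤, f: ⊤}
Applying B4's transfer function to that IN value gives OUT[B4] (row B4 above).

Answer: {a: ⊤, b: ⊤, c: ⊤, d: ⊤, e: 1, f: ⊤}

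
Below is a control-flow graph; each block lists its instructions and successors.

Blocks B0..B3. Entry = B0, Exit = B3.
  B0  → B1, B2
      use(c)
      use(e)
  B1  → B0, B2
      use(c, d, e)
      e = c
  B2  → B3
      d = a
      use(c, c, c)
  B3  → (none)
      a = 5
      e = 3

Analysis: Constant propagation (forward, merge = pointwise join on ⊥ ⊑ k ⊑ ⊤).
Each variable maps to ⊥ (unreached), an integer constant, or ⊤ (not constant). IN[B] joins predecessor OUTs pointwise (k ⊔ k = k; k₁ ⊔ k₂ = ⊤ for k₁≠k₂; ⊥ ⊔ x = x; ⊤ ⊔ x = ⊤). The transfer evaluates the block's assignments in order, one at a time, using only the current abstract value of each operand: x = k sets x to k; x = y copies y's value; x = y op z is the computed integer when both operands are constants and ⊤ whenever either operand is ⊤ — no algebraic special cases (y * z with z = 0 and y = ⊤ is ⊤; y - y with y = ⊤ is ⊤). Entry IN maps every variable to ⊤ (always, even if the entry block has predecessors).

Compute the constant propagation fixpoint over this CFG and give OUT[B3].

Answer: {a: 5, b: ⊤, c: ⊤, d: ⊤, e: 3, f: ⊤}

Working:
Converged values:
  B0:   IN=(all ⊤)   OUT=(all ⊤)
  B1:   IN=(all ⊤)   OUT=(all ⊤)
  B2:   IN=(all ⊤)   OUT=(all ⊤)
  B3:   IN=(all ⊤)   OUT={a:5, e:3; rest ⊤}

Merge at B3: IN[B3] = OUT[B2] = {a: ⊤, b: ⊤, c: ⊤, d: ⊤, e: ⊤, f: ⊤}
Applying B3's transfer function to that IN value gives OUT[B3] (row B3 above).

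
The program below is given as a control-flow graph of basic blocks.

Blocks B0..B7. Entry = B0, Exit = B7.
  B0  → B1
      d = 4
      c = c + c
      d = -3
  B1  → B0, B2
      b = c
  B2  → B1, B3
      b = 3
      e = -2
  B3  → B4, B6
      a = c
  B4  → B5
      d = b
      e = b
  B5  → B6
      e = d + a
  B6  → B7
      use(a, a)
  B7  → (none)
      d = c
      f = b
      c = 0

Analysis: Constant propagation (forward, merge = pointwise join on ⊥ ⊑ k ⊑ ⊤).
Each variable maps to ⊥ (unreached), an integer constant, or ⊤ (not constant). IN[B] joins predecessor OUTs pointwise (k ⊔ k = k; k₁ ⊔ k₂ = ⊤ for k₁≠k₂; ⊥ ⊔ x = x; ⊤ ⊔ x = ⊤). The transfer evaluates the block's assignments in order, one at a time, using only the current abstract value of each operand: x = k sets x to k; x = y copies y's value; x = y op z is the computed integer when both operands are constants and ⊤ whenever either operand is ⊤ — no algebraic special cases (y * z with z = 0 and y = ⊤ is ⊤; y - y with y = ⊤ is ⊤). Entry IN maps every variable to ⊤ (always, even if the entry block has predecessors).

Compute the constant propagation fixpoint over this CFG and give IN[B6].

Per-block solution:
  B0:   IN=(all ⊤)   OUT={d:-3; rest ⊤}
  B1:   IN={d:-3; rest ⊤}   OUT={d:-3; rest ⊤}
  B2:   IN={d:-3; rest ⊤}   OUT={b:3, d:-3, e:-2; rest ⊤}
  B3:   IN={b:3, d:-3, e:-2; rest ⊤}   OUT={b:3, d:-3, e:-2; rest ⊤}
  B4:   IN={b:3, d:-3, e:-2; rest ⊤}   OUT={b:3, d:3, e:3; rest ⊤}
  B5:   IN={b:3, d:3, e:3; rest ⊤}   OUT={b:3, d:3; rest ⊤}
  B6:   IN={b:3; rest ⊤}   OUT={b:3; rest ⊤}
  B7:   IN={b:3; rest ⊤}   OUT={b:3, c:0, f:3; rest ⊤}

Merge at B6: IN[B6] = OUT[B3] ⊔ OUT[B5] = {a: ⊤, b: 3, c: ⊤, d: ⊤, e: ⊤, f: ⊤}

Answer: {a: ⊤, b: 3, c: ⊤, d: ⊤, e: ⊤, f: ⊤}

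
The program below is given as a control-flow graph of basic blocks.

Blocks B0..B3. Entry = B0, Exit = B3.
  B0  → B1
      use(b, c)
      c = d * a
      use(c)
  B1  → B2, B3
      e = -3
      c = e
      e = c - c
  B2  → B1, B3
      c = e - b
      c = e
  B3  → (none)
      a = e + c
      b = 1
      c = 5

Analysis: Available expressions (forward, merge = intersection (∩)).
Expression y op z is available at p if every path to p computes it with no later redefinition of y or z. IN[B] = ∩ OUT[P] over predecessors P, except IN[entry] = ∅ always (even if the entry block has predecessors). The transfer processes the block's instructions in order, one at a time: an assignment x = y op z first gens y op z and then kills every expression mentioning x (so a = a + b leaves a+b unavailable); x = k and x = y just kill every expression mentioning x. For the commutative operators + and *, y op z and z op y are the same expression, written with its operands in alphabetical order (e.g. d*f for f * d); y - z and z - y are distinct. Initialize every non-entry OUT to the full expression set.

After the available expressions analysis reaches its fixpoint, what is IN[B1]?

Answer: {a*d}

Trace:
Converged values:
  B0:  IN={}  OUT={a*d}
  B1:  IN={a*d}  OUT={a*d, c-c}
  B2:  IN={a*d, c-c}  OUT={a*d, e-b}
  B3:  IN={a*d}  OUT={}

Merge at B1: IN[B1] = OUT[B0] ∩ OUT[B2] = {a*d}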